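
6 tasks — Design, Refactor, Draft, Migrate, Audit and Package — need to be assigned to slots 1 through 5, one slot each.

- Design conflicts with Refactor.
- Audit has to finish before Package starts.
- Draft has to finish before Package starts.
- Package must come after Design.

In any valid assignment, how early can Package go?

2

Precedence pushes Package to at least 2.
Package at 2 is achievable: Refactor -> 2, Audit -> 1, Migrate -> 1, Draft -> 1, Package -> 2, Design -> 1.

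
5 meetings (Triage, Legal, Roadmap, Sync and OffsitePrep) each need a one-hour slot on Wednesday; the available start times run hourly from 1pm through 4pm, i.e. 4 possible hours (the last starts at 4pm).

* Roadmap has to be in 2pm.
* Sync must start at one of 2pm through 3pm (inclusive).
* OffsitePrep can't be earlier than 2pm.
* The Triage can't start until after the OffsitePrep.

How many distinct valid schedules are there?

Splitting on Triage: it can be 3pm (8), 4pm (16). Listing each branch's schedules as (Legal, Roadmap, Sync, OffsitePrep):
Triage=3pm: (1pm,2pm,2pm,2pm) (1pm,2pm,3pm,2pm) (2pm,2pm,2pm,2pm) (2pm,2pm,3pm,2pm) (3pm,2pm,2pm,2pm) (3pm,2pm,3pm,2pm) (4pm,2pm,2pm,2pm) (4pm,2pm,3pm,2pm) — 8.
Triage=4pm: (1pm,2pm,2pm,2pm) (1pm,2pm,2pm,3pm) (1pm,2pm,3pm,2pm) (1pm,2pm,3pm,3pm) (2pm,2pm,2pm,2pm) (2pm,2pm,2pm,3pm) (2pm,2pm,3pm,2pm) (2pm,2pm,3pm,3pm) (3pm,2pm,2pm,2pm) (3pm,2pm,2pm,3pm) (3pm,2pm,3pm,2pm) (3pm,2pm,3pm,3pm) (4pm,2pm,2pm,2pm) (4pm,2pm,2pm,3pm) (4pm,2pm,3pm,2pm) (4pm,2pm,3pm,3pm) — 16.
Summing: 8 + 16 = 24.

24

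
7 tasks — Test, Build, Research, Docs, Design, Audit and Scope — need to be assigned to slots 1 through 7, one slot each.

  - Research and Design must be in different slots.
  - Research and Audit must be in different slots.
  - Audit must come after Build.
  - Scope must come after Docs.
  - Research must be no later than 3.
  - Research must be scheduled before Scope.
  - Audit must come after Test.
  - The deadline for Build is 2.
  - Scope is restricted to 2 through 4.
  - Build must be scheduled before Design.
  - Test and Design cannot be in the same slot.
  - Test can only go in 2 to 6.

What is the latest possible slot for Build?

Build's own window allows nothing later than 2.
Build at 2 is achievable: Research in 1; Test in 2; Build in 2; Docs in 1; Design in 3; Scope in 2; Audit in 3.

2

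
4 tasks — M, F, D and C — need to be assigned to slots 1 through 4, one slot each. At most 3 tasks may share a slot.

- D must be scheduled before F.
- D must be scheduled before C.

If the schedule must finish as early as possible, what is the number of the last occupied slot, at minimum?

2

The precedence chain requires at least 2 distinct slots.
With at most 3 per slot and 4 tasks, at least 2 slots are needed.
2 works (last occupied slot: 2): for example M=1, C=2, D=1, F=2.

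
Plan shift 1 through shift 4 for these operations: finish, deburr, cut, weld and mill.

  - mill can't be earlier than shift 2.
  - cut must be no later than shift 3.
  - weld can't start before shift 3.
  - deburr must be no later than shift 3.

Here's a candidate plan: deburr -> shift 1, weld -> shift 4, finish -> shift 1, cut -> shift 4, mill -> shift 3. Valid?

weld can't start before shift 3 — holds.
cut must be no later than shift 3 — violated.
mill can't be earlier than shift 2 — holds.
deburr must be no later than shift 3 — holds.

No. cut must be no later than shift 3 is not satisfied.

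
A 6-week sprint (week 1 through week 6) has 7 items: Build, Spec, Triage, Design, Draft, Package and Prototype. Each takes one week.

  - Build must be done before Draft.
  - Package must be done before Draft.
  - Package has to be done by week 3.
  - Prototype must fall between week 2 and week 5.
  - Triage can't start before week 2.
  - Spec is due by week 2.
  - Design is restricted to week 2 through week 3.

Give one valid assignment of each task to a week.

Draft=week 2, Prototype=week 2, Build=week 1, Design=week 2, Triage=week 2, Package=week 1, Spec=week 1

Checking: Package(week 1) before Draft(week 2); Build(week 1) before Draft(week 2); Prototype=week 2 in [week 2,week 5]; Design=week 2 in [week 2,week 3]; Triage=week 2 in [week 2,week 6]; Spec=week 1 in [week 1,week 2]; Package=week 1 in [week 1,week 3].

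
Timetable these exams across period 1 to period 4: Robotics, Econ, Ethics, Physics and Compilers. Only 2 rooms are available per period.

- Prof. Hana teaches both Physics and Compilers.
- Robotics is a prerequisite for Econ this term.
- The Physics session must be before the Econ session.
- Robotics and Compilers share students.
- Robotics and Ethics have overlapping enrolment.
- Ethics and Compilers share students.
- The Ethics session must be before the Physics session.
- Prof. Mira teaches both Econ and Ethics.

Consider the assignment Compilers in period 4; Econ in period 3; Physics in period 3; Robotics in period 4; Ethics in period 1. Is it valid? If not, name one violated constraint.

Prof. Hana teaches both Physics and Compilers — holds.
Robotics is a prerequisite for Econ this term — violated.
Robotics and Compilers share students — violated.
Only 2 rooms are available per period — holds.
The Physics session must be before the Econ session — violated.
Robotics and Ethics have overlapping enrolment — holds.
Ethics and Compilers share students — holds.
The Ethics session must be before the Physics session — holds.
Prof. Mira teaches both Econ and Ethics — holds.

Invalid. Robotics is a prerequisite for Econ this term.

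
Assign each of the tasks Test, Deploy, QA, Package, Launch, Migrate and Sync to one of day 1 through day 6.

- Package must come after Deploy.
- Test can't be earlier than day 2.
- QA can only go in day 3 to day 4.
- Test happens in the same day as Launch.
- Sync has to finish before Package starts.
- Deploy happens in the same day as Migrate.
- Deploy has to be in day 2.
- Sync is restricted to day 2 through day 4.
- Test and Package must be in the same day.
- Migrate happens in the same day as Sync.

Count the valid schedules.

8

Splitting on Test: it can be day 3 (2), day 4 (2), day 5 (2), day 6 (2). Listing each branch's schedules as (Deploy, QA, Package, Launch, Migrate, Sync) by day number:
Test=day 3: (2,3,3,3,2,2) (2,4,3,3,2,2) — 2.
Test=day 4: (2,3,4,4,2,2) (2,4,4,4,2,2) — 2.
Test=day 5: (2,3,5,5,2,2) (2,4,5,5,2,2) — 2.
Test=day 6: (2,3,6,6,2,2) (2,4,6,6,2,2) — 2.
Summing: 2 + 2 + 2 + 2 = 8.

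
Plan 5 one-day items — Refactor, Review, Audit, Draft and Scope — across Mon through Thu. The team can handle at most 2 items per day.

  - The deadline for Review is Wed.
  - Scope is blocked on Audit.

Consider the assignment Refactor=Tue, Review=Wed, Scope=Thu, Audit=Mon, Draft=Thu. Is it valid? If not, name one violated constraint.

Yes, all constraints hold

The deadline for Review is Wed — holds.
The team can handle at most 2 items per day — holds.
Scope is blocked on Audit — holds.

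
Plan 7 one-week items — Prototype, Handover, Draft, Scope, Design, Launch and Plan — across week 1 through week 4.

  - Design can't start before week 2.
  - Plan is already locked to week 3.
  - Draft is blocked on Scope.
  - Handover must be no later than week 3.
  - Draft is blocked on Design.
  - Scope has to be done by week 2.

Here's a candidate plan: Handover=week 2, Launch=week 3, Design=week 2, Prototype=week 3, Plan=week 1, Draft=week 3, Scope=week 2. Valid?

Invalid. Plan is already locked to week 3.

Draft is blocked on Design — holds.
Plan is already locked to week 3 — violated.
Scope has to be done by week 2 — holds.
Handover must be no later than week 3 — holds.
Draft is blocked on Scope — holds.
Design can't start before week 2 — holds.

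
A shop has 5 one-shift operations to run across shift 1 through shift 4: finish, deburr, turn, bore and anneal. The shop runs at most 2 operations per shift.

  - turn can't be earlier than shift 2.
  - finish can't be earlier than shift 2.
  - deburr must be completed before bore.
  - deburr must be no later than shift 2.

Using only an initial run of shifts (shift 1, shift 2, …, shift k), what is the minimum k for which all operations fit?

3 shifts

The precedence chain requires at least 2 distinct shifts.
With at most 2 per shift and 5 operations, at least 3 shifts are needed.
3 works (last occupied shift: shift 3): for example bore=shift 3, turn=shift 2, anneal=shift 1, finish=shift 2, deburr=shift 1.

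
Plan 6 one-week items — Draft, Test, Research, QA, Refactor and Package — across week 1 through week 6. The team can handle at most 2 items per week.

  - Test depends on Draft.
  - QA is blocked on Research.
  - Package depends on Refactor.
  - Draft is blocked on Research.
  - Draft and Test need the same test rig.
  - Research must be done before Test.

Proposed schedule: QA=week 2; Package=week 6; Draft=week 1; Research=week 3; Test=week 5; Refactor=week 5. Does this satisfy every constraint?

QA is blocked on Research — violated.
Draft and Test need the same test rig — holds.
The team can handle at most 2 items per week — holds.
Draft is blocked on Research — violated.
Test depends on Draft — holds.
Research must be done before Test — holds.
Package depends on Refactor — holds.

No — it violates: Draft is blocked on Research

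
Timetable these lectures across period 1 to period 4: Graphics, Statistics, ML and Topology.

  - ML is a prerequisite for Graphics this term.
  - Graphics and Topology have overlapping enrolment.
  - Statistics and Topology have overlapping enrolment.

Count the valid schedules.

54

Splitting on Graphics: it can be period 2 (9), period 3 (18), period 4 (27). Listing each branch's schedules as (Statistics, ML, Topology) by period number:
Graphics=period 2: (1,1,3) (1,1,4) (2,1,1) (2,1,3) (2,1,4) (3,1,1) (3,1,4) (4,1,1) (4,1,3) — 9.
Graphics=period 3: (1,1,2) (1,1,4) (1,2,2) (1,2,4) (2,1,1) (2,1,4) (2,2,1) (2,2,4) (3,1,1) (3,1,2) (3,1,4) (3,2,1) (3,2,2) (3,2,4) (4,1,1) (4,1,2) (4,2,1) (4,2,2) — 18.
Graphics=period 4: (1,1,2) (1,1,3) (1,2,2) (1,2,3) (1,3,2) (1,3,3) (2,1,1) (2,1,3) (2,2,1) (2,2,3) (2,3,1) (2,3,3) (3,1,1) (3,1,2) (3,2,1) (3,2,2) (3,3,1) (3,3,2) (4,1,1) (4,1,2) (4,1,3) (4,2,1) (4,2,2) (4,2,3) (4,3,1) (4,3,2) (4,3,3) — 27.
Summing: 9 + 18 + 27 = 54.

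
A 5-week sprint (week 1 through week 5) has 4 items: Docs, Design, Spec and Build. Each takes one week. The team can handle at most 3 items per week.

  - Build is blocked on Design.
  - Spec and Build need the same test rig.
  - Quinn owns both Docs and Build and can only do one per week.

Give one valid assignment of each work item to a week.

Build=week 2; Docs=week 1; Spec=week 1; Design=week 1

Checking: Design(week 1) before Build(week 2); Spec(week 1) != Build(week 2); Docs(week 1) != Build(week 2); max 3 per week (cap 3).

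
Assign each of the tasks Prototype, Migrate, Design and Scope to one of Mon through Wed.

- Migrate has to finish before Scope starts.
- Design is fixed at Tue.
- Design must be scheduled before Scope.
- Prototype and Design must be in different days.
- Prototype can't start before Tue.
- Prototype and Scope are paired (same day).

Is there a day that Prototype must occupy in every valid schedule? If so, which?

Wed

Prototype's window is Tue–Wed.
Design is fixed at Tue, and Prototype can't share a day with Design.
So Prototype must be Wed.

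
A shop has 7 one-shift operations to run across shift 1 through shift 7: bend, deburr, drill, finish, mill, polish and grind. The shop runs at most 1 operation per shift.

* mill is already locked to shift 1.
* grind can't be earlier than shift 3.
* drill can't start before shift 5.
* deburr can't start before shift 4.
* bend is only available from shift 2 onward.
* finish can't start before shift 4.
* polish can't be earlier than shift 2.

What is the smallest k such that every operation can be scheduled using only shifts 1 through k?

With at most 1 per shift and 7 operations, at least 7 shifts are needed.
drill can't be placed before shift 5, so the schedule must run through at least shift 5.
7 works (last occupied shift: shift 7): for example polish in shift 7, drill in shift 5, mill in shift 1, grind in shift 3, bend in shift 2, finish in shift 6, deburr in shift 4.

7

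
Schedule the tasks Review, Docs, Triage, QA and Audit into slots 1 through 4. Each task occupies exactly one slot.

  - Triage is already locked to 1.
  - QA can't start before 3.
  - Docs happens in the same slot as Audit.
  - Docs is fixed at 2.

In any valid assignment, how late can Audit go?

2

Audit must be in the same slot as Docs, which can't be before 2, so Audit is at least 2; Audit must be in the same slot as Docs, which can't be after 2, so Audit is at most 2.
Audit at 2 is achievable: Triage=1, Review=1, QA=3, Docs=2, Audit=2.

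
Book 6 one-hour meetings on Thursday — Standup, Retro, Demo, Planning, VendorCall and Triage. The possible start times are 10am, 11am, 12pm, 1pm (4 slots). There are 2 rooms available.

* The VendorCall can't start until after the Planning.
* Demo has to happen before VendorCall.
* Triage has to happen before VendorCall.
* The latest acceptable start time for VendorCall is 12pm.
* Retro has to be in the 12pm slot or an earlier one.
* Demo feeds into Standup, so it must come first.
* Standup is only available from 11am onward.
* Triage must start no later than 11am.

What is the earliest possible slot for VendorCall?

Precedence pushes VendorCall to at least 11am; VendorCall's own window allows nothing later than 12pm.
VendorCall at 12pm is achievable: Retro in 12pm; Triage in 10am; Planning in 11am; VendorCall in 12pm; Demo in 10am; Standup in 11am.
Nothing earlier works — the capacity limit rule out every slot before 12pm.

12pm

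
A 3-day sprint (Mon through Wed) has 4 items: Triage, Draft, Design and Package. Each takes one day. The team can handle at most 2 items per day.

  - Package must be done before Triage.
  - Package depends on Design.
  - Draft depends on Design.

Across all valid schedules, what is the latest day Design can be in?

Downstream work caps Design at Mon.
Design at Mon is achievable: Package -> Tue, Draft -> Tue, Design -> Mon, Triage -> Wed.

Mon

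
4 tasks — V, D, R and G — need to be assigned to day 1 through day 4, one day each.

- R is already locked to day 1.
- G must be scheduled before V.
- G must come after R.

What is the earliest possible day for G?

day 2

Precedence pushes G to at least day 2; downstream work caps G at day 3.
G at day 2 is achievable: D -> day 1, R -> day 1, G -> day 2, V -> day 3.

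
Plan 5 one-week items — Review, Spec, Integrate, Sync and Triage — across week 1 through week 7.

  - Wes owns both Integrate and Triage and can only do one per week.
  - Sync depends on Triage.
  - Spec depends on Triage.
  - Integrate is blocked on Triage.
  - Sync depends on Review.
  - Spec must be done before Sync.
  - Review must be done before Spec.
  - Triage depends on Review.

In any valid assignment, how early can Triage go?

Precedence pushes Triage to at least week 2; downstream work caps Triage at week 5.
Triage at week 2 is achievable: Integrate=week 3, Sync=week 4, Triage=week 2, Review=week 1, Spec=week 3.

week 2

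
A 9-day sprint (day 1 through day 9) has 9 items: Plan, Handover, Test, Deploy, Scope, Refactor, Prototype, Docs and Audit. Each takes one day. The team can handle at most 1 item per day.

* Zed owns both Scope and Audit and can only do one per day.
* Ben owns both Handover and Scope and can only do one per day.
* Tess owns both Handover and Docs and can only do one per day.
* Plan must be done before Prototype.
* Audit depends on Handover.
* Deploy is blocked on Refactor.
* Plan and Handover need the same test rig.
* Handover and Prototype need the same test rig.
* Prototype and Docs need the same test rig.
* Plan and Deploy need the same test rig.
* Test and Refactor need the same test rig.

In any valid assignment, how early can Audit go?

day 2

Precedence pushes Audit to at least day 2.
Audit at day 2 is achievable: Scope -> day 8, Prototype -> day 6, Audit -> day 2, Plan -> day 3, Deploy -> day 5, Docs -> day 9, Handover -> day 1, Test -> day 7, Refactor -> day 4.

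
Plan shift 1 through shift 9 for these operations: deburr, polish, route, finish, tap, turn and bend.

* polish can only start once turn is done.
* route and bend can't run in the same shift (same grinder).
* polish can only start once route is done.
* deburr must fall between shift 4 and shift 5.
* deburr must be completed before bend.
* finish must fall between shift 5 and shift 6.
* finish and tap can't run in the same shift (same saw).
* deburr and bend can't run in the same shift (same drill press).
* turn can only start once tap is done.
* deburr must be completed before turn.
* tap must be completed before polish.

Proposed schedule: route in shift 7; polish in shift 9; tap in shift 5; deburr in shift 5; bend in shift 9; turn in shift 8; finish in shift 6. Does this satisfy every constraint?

Yes

polish can only start once route is done — holds.
turn can only start once tap is done — holds.
deburr must fall between shift 4 and shift 5 — holds.
finish must fall between shift 5 and shift 6 — holds.
deburr must be completed before turn — holds.
polish can only start once turn is done — holds.
deburr and bend can't run in the same shift (same drill press) — holds.
finish and tap can't run in the same shift (same saw) — holds.
route and bend can't run in the same shift (same grinder) — holds.
deburr must be completed before bend — holds.
tap must be completed before polish — holds.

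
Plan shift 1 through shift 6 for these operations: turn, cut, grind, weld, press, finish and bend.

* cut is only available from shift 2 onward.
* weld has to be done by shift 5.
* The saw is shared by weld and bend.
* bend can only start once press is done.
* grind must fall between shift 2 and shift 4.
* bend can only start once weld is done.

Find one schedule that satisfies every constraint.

weld in shift 1; turn in shift 1; cut in shift 2; bend in shift 2; finish in shift 1; press in shift 1; grind in shift 2

Checking: press(shift 1) before bend(shift 2); weld(shift 1) before bend(shift 2); weld(shift 1) != bend(shift 2); cut=shift 2 in [shift 2,shift 6]; weld=shift 1 in [shift 1,shift 5]; grind=shift 2 in [shift 2,shift 4].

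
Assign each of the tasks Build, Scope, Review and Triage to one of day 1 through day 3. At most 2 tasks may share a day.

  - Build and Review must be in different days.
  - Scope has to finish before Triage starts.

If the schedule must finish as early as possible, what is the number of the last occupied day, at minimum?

2

The precedence chain requires at least 2 distinct days.
With at most 2 per day and 4 tasks, at least 2 days are needed.
2 works (last occupied day: day 2): for example Build -> day 1; Triage -> day 2; Review -> day 2; Scope -> day 1.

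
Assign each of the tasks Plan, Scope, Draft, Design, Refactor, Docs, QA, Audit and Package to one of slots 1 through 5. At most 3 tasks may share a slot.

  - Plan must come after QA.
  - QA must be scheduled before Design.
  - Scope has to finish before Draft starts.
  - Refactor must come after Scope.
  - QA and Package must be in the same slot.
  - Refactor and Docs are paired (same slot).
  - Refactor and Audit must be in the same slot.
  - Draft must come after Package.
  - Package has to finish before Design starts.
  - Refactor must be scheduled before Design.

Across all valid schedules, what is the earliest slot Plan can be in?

2

Precedence pushes Plan to at least 2.
Plan at 2 is achievable: Package=1; Design=4; Scope=1; Refactor=3; Draft=2; QA=1; Audit=3; Docs=3; Plan=2.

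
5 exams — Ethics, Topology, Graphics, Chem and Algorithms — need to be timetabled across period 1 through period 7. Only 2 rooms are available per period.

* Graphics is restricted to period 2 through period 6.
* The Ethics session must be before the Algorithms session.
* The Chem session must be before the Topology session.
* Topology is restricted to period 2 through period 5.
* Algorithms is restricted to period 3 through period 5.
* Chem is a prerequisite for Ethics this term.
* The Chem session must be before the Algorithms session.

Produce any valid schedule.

Graphics=period 3; Topology=period 2; Chem=period 1; Algorithms=period 3; Ethics=period 2

Checking: Chem(period 1) before Topology(period 2); Chem(period 1) before Ethics(period 2); Ethics(period 2) before Algorithms(period 3); Chem(period 1) before Algorithms(period 3); Graphics=period 3 in [period 2,period 6]; Topology=period 2 in [period 2,period 5]; Algorithms=period 3 in [period 3,period 5]; max 2 per period (cap 2).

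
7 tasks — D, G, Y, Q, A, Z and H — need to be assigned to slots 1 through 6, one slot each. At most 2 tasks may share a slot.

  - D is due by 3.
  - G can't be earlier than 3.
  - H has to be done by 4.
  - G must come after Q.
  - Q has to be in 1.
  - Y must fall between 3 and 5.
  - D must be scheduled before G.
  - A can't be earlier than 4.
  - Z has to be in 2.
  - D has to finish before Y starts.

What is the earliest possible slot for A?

A is available from 4.
A at 4 is achievable: Z=2, Y=3, H=2, Q=1, D=1, G=3, A=4.

4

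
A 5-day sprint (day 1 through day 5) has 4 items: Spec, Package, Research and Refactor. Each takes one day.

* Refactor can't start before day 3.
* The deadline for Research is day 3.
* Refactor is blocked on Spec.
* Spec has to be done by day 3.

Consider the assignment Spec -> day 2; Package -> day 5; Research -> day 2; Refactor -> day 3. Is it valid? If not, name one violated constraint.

Valid

Refactor is blocked on Spec — holds.
Spec has to be done by day 3 — holds.
The deadline for Research is day 3 — holds.
Refactor can't start before day 3 — holds.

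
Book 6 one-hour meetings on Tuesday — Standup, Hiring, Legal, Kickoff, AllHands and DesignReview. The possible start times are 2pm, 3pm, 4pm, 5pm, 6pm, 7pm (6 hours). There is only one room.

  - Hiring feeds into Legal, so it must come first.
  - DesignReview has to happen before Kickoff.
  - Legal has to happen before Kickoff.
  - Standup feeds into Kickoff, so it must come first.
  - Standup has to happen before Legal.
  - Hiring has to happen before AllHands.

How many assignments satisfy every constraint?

Splitting on Standup: it can be 2pm (11), 3pm (11), 4pm (8), 5pm (3). Listing each branch's schedules as (Hiring, Legal, Kickoff, AllHands, DesignReview):
Standup=2pm: (3pm,4pm,6pm,7pm,5pm) (3pm,4pm,7pm,5pm,6pm) (3pm,4pm,7pm,6pm,5pm) (3pm,5pm,6pm,7pm,4pm) (3pm,5pm,7pm,4pm,6pm) (3pm,5pm,7pm,6pm,4pm) (3pm,6pm,7pm,4pm,5pm) (3pm,6pm,7pm,5pm,4pm) (4pm,5pm,6pm,7pm,3pm) (4pm,5pm,7pm,6pm,3pm) (4pm,6pm,7pm,5pm,3pm) — 11.
Standup=3pm: (2pm,4pm,6pm,7pm,5pm) (2pm,4pm,7pm,5pm,6pm) (2pm,4pm,7pm,6pm,5pm) (2pm,5pm,6pm,7pm,4pm) (2pm,5pm,7pm,4pm,6pm) (2pm,5pm,7pm,6pm,4pm) (2pm,6pm,7pm,4pm,5pm) (2pm,6pm,7pm,5pm,4pm) (4pm,5pm,6pm,7pm,2pm) (4pm,5pm,7pm,6pm,2pm) (4pm,6pm,7pm,5pm,2pm) — 11.
Standup=4pm: (2pm,5pm,6pm,7pm,3pm) (2pm,5pm,7pm,3pm,6pm) (2pm,5pm,7pm,6pm,3pm) (2pm,6pm,7pm,3pm,5pm) (2pm,6pm,7pm,5pm,3pm) (3pm,5pm,6pm,7pm,2pm) (3pm,5pm,7pm,6pm,2pm) (3pm,6pm,7pm,5pm,2pm) — 8.
Standup=5pm: (2pm,6pm,7pm,3pm,4pm) (2pm,6pm,7pm,4pm,3pm) (3pm,6pm,7pm,4pm,2pm) — 3.
Summing: 11 + 11 + 8 + 3 = 33.

33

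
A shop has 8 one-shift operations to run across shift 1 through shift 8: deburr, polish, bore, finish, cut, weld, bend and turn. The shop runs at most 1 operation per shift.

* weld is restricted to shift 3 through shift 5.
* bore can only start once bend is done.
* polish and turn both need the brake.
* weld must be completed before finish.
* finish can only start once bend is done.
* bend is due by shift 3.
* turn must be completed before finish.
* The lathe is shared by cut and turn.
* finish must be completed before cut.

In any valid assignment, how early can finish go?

shift 4

Precedence pushes finish to at least shift 4; downstream work caps finish at shift 7.
finish at shift 4 is achievable: bore in shift 5; polish in shift 8; deburr in shift 7; weld in shift 3; finish in shift 4; turn in shift 2; cut in shift 6; bend in shift 1.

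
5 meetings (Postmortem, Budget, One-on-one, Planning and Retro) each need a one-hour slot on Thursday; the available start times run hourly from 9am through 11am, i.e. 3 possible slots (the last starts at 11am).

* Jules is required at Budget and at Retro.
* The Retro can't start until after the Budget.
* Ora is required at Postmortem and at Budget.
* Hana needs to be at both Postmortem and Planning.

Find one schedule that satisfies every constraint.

One-on-one in 9am; Retro in 10am; Postmortem in 10am; Planning in 9am; Budget in 9am

Checking: Budget(9am) before Retro(10am); Budget(9am) != Retro(10am); Postmortem(10am) != Planning(9am); Postmortem(10am) != Budget(9am).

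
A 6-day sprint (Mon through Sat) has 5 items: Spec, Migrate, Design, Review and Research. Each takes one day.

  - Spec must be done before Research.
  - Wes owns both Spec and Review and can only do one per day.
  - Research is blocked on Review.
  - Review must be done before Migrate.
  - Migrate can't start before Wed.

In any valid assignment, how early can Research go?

Wed

Precedence pushes Research to at least Tue.
Research at Wed is achievable: Spec in Tue; Design in Mon; Research in Wed; Review in Mon; Migrate in Wed.
Nothing earlier works — the conflict constraints rule out every day before Wed.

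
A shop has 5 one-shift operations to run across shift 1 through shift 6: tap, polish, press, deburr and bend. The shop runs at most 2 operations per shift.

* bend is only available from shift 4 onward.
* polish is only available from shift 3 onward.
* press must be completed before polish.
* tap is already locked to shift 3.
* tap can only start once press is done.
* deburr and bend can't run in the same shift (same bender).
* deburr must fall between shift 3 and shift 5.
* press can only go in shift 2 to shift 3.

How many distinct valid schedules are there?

25

Splitting on polish: it can be shift 3 (4), shift 4 (7), shift 5 (7), shift 6 (7). Listing each branch's schedules as (tap, press, deburr, bend) by shift number:
polish=shift 3: (3,2,4,5) (3,2,4,6) (3,2,5,4) (3,2,5,6) — 4.
polish=shift 4: (3,2,3,4) (3,2,3,5) (3,2,3,6) (3,2,4,5) (3,2,4,6) (3,2,5,4) (3,2,5,6) — 7.
polish=shift 5: (3,2,3,4) (3,2,3,5) (3,2,3,6) (3,2,4,5) (3,2,4,6) (3,2,5,4) (3,2,5,6) — 7.
polish=shift 6: (3,2,3,4) (3,2,3,5) (3,2,3,6) (3,2,4,5) (3,2,4,6) (3,2,5,4) (3,2,5,6) — 7.
Summing: 4 + 7 + 7 + 7 = 25.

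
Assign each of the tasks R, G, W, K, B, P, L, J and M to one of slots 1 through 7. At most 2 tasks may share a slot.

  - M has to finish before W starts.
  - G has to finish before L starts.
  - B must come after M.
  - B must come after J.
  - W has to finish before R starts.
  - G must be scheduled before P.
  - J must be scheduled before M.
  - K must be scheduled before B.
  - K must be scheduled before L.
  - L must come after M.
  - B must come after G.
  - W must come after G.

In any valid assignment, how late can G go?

Downstream work caps G at 5.
G at 4 is achievable: R -> 6, L -> 6, P -> 7, J -> 1, M -> 2, G -> 4, W -> 5, B -> 5, K -> 1.
Nothing later works — the capacity limit rule out every slot after 4.

4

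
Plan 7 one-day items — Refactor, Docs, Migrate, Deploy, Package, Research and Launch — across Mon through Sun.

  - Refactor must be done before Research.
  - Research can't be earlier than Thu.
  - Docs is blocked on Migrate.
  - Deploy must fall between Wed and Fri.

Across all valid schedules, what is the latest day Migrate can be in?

Sat

Downstream work caps Migrate at Sat.
Migrate at Sat is achievable: Migrate -> Sat, Research -> Thu, Docs -> Sun, Refactor -> Mon, Launch -> Mon, Deploy -> Wed, Package -> Mon.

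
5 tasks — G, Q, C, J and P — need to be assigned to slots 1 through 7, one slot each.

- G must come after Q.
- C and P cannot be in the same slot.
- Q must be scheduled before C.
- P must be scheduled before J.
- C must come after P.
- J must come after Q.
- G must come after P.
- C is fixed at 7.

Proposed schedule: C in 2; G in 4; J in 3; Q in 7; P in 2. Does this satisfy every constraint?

G must come after P — holds.
G must come after Q — violated.
C is fixed at 7 — violated.
Q must be scheduled before C — violated.
C must come after P — violated.
C and P cannot be in the same slot — violated.
P must be scheduled before J — holds.
J must come after Q — violated.

No. Q must be scheduled before C is not satisfied.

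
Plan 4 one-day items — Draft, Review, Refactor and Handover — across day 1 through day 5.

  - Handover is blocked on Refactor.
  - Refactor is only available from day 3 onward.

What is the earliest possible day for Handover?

day 4

Precedence pushes Handover to at least day 4.
Handover at day 4 is achievable: Refactor in day 3; Handover in day 4; Draft in day 1; Review in day 1.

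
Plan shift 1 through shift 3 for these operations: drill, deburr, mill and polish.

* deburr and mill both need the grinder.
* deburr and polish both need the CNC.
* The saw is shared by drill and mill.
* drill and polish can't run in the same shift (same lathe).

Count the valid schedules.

Splitting on drill: it can be shift 1 (6), shift 2 (6), shift 3 (6). Listing each branch's schedules as (deburr, mill, polish) by shift number:
drill=shift 1: (1,2,2) (1,2,3) (1,3,2) (1,3,3) (2,3,3) (3,2,2) — 6.
drill=shift 2: (1,3,3) (2,1,1) (2,1,3) (2,3,1) (2,3,3) (3,1,1) — 6.
drill=shift 3: (1,2,2) (2,1,1) (3,1,1) (3,1,2) (3,2,1) (3,2,2) — 6.
Summing: 6 + 6 + 6 = 18.

18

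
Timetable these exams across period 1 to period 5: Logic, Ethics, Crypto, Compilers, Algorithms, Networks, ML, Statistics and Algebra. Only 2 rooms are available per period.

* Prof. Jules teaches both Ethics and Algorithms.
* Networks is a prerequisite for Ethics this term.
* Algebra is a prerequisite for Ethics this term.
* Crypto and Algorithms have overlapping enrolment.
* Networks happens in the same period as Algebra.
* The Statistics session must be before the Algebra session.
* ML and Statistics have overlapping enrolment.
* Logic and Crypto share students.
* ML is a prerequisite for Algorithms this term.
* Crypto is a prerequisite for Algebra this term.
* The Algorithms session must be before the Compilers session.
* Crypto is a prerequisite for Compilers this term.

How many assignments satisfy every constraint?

Splitting on Logic: it can be period 1 (8), period 2 (9), period 3 (8), period 4 (9), period 5 (6). Listing each branch's schedules as (Ethics, Crypto, Compilers, Algorithms, Networks, ML, Statistics, Algebra) by period number:
Logic=period 1: (5,2,5,3,4,1,2,4) (5,2,5,3,4,1,3,4) (5,2,5,3,4,2,1,4) (5,2,5,3,4,2,3,4) (5,2,5,4,3,1,2,3) (5,2,5,4,3,2,1,3) (5,3,5,2,4,1,2,4) (5,3,5,2,4,1,3,4) — 8.
Logic=period 2: (5,1,3,2,4,1,3,4) (5,1,5,2,4,1,3,4) (5,1,5,3,4,1,2,4) (5,1,5,3,4,1,3,4) (5,1,5,3,4,2,1,4) (5,1,5,3,4,2,3,4) (5,1,5,4,3,1,2,3) (5,1,5,4,3,2,1,3) (5,3,5,2,4,1,3,4) — 9.
Logic=period 3: (5,1,3,2,4,1,2,4) (5,1,5,2,4,1,2,4) (5,1,5,2,4,1,3,4) (5,1,5,3,4,1,2,4) (5,1,5,3,4,2,1,4) (5,1,5,4,2,3,1,2) (5,2,5,3,4,1,2,4) (5,2,5,3,4,2,1,4) — 8.
Logic=period 4: (3,1,5,4,2,3,1,2) (4,1,5,2,3,1,2,3) (5,1,4,2,3,1,2,3) (5,1,5,2,3,1,2,3) (5,1,5,4,2,3,1,2) (5,1,5,4,3,1,2,3) (5,1,5,4,3,2,1,3) (5,2,5,4,3,1,2,3) (5,2,5,4,3,2,1,3) — 9.
Logic=period 5: (3,1,5,4,2,3,1,2) (4,1,4,2,3,1,2,3) (4,1,5,2,3,1,2,3) (5,1,3,2,4,1,2,4) (5,1,3,2,4,1,3,4) (5,1,4,2,3,1,2,3) — 6.
Summing: 8 + 9 + 8 + 9 + 6 = 40.

40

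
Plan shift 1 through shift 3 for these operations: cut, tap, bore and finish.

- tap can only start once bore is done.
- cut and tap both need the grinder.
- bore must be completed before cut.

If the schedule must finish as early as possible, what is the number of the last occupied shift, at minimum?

The precedence chain requires at least 2 distinct shifts.
Could 2 shifts be enough, i.e. nothing placed later than shift 2? No: cut must come after bore (at shift 1 or later) → {shift 2}; bore must come before cut (at shift 2 or earlier) → {shift 1}; tap must come after bore (at shift 1 or later) → {shift 2}; tap can't share with cut (shift 2) → nothing is left.
So 2 shifts is not enough.
3 works (last occupied shift: shift 3): for example cut in shift 2; finish in shift 1; tap in shift 3; bore in shift 1.

shift 3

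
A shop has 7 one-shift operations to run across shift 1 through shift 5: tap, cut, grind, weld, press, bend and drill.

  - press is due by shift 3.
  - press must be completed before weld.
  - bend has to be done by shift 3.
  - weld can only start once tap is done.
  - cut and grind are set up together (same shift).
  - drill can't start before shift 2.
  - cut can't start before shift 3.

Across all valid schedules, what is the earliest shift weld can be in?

shift 2

Precedence pushes weld to at least shift 2.
weld at shift 2 is achievable: cut=shift 3; grind=shift 3; weld=shift 2; press=shift 1; tap=shift 1; bend=shift 1; drill=shift 2.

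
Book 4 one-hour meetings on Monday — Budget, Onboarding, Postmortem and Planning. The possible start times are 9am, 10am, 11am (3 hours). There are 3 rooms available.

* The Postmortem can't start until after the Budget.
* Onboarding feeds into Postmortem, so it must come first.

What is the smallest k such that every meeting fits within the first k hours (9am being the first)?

The precedence chain requires at least 2 distinct hours.
With at most 3 per hour and 4 meetings, at least 2 hours are needed.
2 works (last occupied hour: 10am): for example Postmortem=10am, Onboarding=9am, Planning=9am, Budget=9am.

2 hours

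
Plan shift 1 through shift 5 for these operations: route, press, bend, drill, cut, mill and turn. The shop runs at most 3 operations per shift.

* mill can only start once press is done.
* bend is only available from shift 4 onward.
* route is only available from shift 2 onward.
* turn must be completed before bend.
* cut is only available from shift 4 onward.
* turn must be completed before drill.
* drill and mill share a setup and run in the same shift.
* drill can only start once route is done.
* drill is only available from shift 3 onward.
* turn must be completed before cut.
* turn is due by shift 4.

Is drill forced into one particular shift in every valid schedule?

drill can be shift 3 (e.g. drill=shift 3; press=shift 1; turn=shift 1; mill=shift 3; cut=shift 4; route=shift 2; bend=shift 4) or shift 4 (e.g. press -> shift 1; mill -> shift 4; route -> shift 2; bend -> shift 4; drill -> shift 4; turn -> shift 1; cut -> shift 5).

No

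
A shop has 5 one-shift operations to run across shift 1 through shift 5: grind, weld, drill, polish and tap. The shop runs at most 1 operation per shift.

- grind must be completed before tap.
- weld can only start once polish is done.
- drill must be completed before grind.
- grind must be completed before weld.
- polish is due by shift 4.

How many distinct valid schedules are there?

7

Splitting on grind: it can be shift 2 (3), shift 3 (4). Listing each branch's schedules as (weld, drill, polish, tap) by shift number:
grind=shift 2: (4,1,3,5) (5,1,3,4) (5,1,4,3) — 3.
grind=shift 3: (4,1,2,5) (4,2,1,5) (5,1,2,4) (5,2,1,4) — 4.
Summing: 3 + 4 = 7.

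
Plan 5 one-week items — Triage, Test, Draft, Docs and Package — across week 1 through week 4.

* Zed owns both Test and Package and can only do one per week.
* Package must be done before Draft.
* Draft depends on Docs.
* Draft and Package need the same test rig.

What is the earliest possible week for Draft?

Precedence pushes Draft to at least week 2.
Draft at week 2 is achievable: Triage=week 1; Docs=week 1; Draft=week 2; Package=week 1; Test=week 2.

week 2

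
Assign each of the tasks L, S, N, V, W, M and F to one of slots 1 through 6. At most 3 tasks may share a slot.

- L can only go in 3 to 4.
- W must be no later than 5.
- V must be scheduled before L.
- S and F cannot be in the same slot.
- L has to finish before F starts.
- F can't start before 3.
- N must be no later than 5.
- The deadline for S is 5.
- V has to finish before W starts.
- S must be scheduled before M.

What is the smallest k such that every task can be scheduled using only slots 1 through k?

4 slots

The precedence chain requires at least 3 distinct slots.
With at most 3 per slot and 7 tasks, at least 3 slots are needed.
Propagating the time windows through the other constraints, F can't land before 4, so the schedule must run through at least slot 4.
4 works (last occupied slot: 4): for example V=1, W=2, L=3, N=1, S=1, F=4, M=2.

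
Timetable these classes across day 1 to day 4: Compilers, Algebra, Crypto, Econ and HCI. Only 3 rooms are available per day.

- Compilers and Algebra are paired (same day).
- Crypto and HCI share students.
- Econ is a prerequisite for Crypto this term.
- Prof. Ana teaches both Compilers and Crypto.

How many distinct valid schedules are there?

Splitting on Compilers: it can be day 1 (15), day 2 (13), day 3 (11), day 4 (9). Listing each branch's schedules as (Algebra, Crypto, Econ, HCI) by day number:
Compilers=day 1: (1,2,1,3) (1,2,1,4) (1,3,1,2) (1,3,1,4) (1,3,2,1) (1,3,2,2) (1,3,2,4) (1,4,1,2) (1,4,1,3) (1,4,2,1) (1,4,2,2) (1,4,2,3) (1,4,3,1) (1,4,3,2) (1,4,3,3) — 15.
Compilers=day 2: (2,3,1,1) (2,3,1,2) (2,3,1,4) (2,3,2,1) (2,3,2,4) (2,4,1,1) (2,4,1,2) (2,4,1,3) (2,4,2,1) (2,4,2,3) (2,4,3,1) (2,4,3,2) (2,4,3,3) — 13.
Compilers=day 3: (3,2,1,1) (3,2,1,3) (3,2,1,4) (3,4,1,1) (3,4,1,2) (3,4,1,3) (3,4,2,1) (3,4,2,2) (3,4,2,3) (3,4,3,1) (3,4,3,2) — 11.
Compilers=day 4: (4,2,1,1) (4,2,1,3) (4,2,1,4) (4,3,1,1) (4,3,1,2) (4,3,1,4) (4,3,2,1) (4,3,2,2) (4,3,2,4) — 9.
Summing: 15 + 13 + 11 + 9 = 48.

48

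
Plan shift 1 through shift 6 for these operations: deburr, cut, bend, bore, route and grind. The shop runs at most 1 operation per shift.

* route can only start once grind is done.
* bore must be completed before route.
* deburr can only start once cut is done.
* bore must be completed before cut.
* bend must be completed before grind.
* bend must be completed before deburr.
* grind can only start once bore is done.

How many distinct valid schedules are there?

15

Splitting on deburr: it can be shift 4 (3), shift 5 (5), shift 6 (7). Listing each branch's schedules as (cut, bend, bore, route, grind) by shift number:
deburr=shift 4: (2,3,1,6,5) (3,1,2,6,5) (3,2,1,6,5) — 3.
deburr=shift 5: (2,3,1,6,4) (3,1,2,6,4) (3,2,1,6,4) (4,1,2,6,3) (4,2,1,6,3) — 5.
deburr=shift 6: (2,3,1,5,4) (3,1,2,5,4) (3,2,1,5,4) (4,1,2,5,3) (4,2,1,5,3) (5,1,2,4,3) (5,2,1,4,3) — 7.
Summing: 3 + 5 + 7 = 15.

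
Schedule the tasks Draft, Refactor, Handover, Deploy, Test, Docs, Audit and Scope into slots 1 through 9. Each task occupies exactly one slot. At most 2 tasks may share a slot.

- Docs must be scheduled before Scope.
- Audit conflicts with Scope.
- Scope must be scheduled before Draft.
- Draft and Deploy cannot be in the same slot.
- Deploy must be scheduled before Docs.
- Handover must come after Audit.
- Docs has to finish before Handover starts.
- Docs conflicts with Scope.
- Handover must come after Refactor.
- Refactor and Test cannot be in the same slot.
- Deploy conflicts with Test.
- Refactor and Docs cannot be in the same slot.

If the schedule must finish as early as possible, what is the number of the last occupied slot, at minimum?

4

The precedence chain requires at least 4 distinct slots.
With at most 2 per slot and 8 tasks, at least 4 slots are needed.
4 works (last occupied slot: 4): for example Refactor in 1, Docs in 2, Audit in 2, Test in 4, Handover in 3, Deploy in 1, Scope in 3, Draft in 4.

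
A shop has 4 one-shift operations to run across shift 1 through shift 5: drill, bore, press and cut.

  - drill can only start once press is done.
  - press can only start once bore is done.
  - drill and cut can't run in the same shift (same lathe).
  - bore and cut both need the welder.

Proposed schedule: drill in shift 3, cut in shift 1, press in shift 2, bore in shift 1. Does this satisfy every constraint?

bore and cut both need the welder — violated.
drill and cut can't run in the same shift (same lathe) — holds.
drill can only start once press is done — holds.
press can only start once bore is done — holds.

No. bore and cut both need the welder is not satisfied.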